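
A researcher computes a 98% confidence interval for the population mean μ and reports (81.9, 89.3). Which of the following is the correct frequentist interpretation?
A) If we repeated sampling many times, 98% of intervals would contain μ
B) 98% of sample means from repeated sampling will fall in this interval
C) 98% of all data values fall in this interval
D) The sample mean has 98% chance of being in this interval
A

A) Correct — this is the frequentist long-run coverage interpretation.
B) Wrong — coverage applies to intervals containing μ, not to future x̄ values.
C) Wrong — a CI is about the parameter μ, not individual data values.
D) Wrong — x̄ is observed and sits in the interval by construction.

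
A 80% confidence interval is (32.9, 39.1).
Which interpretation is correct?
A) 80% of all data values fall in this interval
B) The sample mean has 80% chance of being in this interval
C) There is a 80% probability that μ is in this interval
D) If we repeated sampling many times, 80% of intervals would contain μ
D

A) Wrong — a CI is about the parameter μ, not individual data values.
B) Wrong — x̄ is observed and sits in the interval by construction.
C) Wrong — μ is fixed; the randomness lives in the interval, not in μ.
D) Correct — this is the frequentist long-run coverage interpretation.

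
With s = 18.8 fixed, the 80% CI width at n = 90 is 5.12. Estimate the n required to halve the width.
n ≈ 360

CI width ∝ 1/√n
To reduce width by factor 2, need √n to grow by 2 → need 2² = 4 times as many samples.

Current: n = 90, width = 5.12
New: n = 360, width ≈ 2.54

Width reduced by factor of 5.12/2.54 = 2.02.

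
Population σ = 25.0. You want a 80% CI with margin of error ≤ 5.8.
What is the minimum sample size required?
n ≥ 31

For margin E ≤ 5.8:
n ≥ (z* · σ / E)²
n ≥ (1.282 · 25.0 / 5.8)²
n ≥ 30.54

Minimum n = 31 (rounding up)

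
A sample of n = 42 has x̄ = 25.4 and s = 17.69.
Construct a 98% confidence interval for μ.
(18.79, 32.01)

t-interval (σ unknown):
df = n - 1 = 41
t* = 2.421 for 98% confidence

Margin of error = t* · s/√n = 2.421 · 17.69/√42 = 6.61

CI: (18.79, 32.01)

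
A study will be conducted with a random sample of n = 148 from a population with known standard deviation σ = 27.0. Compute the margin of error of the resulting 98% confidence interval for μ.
Margin of error = 5.16

Margin of error = z* · σ/√n
= 2.326 · 27.0/√148
= 2.326 · 27.0/12.1655
= 5.16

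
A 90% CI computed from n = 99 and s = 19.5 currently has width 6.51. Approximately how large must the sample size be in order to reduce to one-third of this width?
n ≈ 891

CI width ∝ 1/√n
To reduce width by factor 3, need √n to grow by 3 → need 3² = 9 times as many samples.

Current: n = 99, width = 6.51
New: n = 891, width ≈ 2.15

Width reduced by factor of 6.51/2.15 = 3.03.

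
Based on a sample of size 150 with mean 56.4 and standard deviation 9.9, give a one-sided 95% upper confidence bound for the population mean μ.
μ ≤ 57.74

Upper bound (one-sided):
t* = 1.655 (one-sided for 95%)
Upper bound = x̄ + t* · s/√n = 56.4 + 1.655 · 9.9/√150 = 57.74

We are 95% confident that μ ≤ 57.74.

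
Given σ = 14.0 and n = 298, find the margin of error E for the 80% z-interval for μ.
Margin of error = 1.04

Margin of error = z* · σ/√n
= 1.282 · 14.0/√298
= 1.282 · 14.0/17.2627
= 1.04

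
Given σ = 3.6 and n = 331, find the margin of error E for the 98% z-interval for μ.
Margin of error = 0.46

Margin of error = z* · σ/√n
= 2.326 · 3.6/√331
= 2.326 · 3.6/18.1934
= 0.46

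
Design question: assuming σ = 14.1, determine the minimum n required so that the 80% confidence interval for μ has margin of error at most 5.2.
n ≥ 13

For margin E ≤ 5.2:
n ≥ (z* · σ / E)²
n ≥ (1.282 · 14.1 / 5.2)²
n ≥ 12.08

Minimum n = 13 (rounding up)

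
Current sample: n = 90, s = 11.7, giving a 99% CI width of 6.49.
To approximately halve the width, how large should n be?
n ≈ 360

CI width ∝ 1/√n
To reduce width by factor 2, need √n to grow by 2 → need 2² = 4 times as many samples.

Current: n = 90, width = 6.49
New: n = 360, width ≈ 3.19

Width reduced by factor of 6.49/3.19 = 2.03.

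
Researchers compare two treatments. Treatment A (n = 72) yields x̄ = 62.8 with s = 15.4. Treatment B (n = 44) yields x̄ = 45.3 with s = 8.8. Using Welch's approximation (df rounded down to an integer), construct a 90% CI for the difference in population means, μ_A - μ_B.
(13.77, 21.23)

Difference: x̄₁ - x̄₂ = 17.50
SE = √(s₁²/n₁ + s₂²/n₂) = √(15.4²/72 + 8.8²/44) = 2.2481
df = 113.59 → 113 (Welch–Satterthwaite, rounded down)
t* = 1.658

CI: 17.50 ± 1.658 · 2.2481 = 17.50 ± 3.73 = (13.77, 21.23)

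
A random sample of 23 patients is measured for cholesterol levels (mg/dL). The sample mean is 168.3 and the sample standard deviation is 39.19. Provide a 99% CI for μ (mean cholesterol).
(145.26, 191.34)

t-interval (σ unknown):
df = n - 1 = 22
t* = 2.819 for 99% confidence

Margin of error = t* · s/√n = 2.819 · 39.19/√23 = 23.04

CI: (145.26, 191.34)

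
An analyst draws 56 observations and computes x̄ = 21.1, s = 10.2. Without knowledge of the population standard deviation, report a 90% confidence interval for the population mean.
(18.82, 23.38)

t-interval (σ unknown):
df = n - 1 = 55
t* = 1.673 for 90% confidence

Margin of error = t* · s/√n = 1.673 · 10.2/√56 = 2.28

CI: (18.82, 23.38)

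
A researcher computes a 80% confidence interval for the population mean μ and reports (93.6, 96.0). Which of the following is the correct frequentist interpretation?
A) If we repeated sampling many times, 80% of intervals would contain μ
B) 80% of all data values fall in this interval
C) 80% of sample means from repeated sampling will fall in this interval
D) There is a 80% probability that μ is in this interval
A

A) Correct — this is the frequentist long-run coverage interpretation.
B) Wrong — a CI is about the parameter μ, not individual data values.
C) Wrong — coverage applies to intervals containing μ, not to future x̄ values.
D) Wrong — μ is fixed; the randomness lives in the interval, not in μ.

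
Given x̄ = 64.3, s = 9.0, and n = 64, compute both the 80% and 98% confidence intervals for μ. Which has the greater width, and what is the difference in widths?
98% CI is wider by 2.46

df = 63
80% CI: t* = 1.295, (62.84, 65.76), width = 2 · t* · s/√n = 2.91
98% CI: t* = 2.387, (61.61, 66.99), width = 2 · t* · s/√n = 5.37

The 98% CI is wider by 5.37 - 2.91 = 2.46.
Higher confidence requires a wider interval.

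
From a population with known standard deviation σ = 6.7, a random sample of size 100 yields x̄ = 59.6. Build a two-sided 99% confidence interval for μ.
(57.87, 61.33)

z-interval (σ known):
z* = 2.576 for 99% confidence

Margin of error = z* · σ/√n = 2.576 · 6.7/√100 = 1.73

CI: (59.6 - 1.73, 59.6 + 1.73) = (57.87, 61.33)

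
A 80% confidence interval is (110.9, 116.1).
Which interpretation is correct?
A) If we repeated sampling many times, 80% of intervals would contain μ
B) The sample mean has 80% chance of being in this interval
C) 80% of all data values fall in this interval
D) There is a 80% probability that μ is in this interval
A

A) Correct — this is the frequentist long-run coverage interpretation.
B) Wrong — x̄ is observed and sits in the interval by construction.
C) Wrong — a CI is about the parameter μ, not individual data values.
D) Wrong — μ is fixed; the randomness lives in the interval, not in μ.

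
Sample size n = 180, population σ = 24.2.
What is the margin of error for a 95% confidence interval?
Margin of error = 3.54

Margin of error = z* · σ/√n
= 1.960 · 24.2/√180
= 1.960 · 24.2/13.4164
= 3.54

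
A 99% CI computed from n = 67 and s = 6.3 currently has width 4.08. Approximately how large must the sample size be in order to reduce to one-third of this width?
n ≈ 603

CI width ∝ 1/√n
To reduce width by factor 3, need √n to grow by 3 → need 3² = 9 times as many samples.

Current: n = 67, width = 4.08
New: n = 603, width ≈ 1.33

Width reduced by factor of 4.08/1.33 = 3.07.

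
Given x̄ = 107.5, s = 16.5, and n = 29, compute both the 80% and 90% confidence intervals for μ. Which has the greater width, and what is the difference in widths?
90% CI is wider by 2.37

df = 28
80% CI: t* = 1.313, (103.48, 111.52), width = 2 · t* · s/√n = 8.05
90% CI: t* = 1.701, (102.29, 112.71), width = 2 · t* · s/√n = 10.42

The 90% CI is wider by 10.42 - 8.05 = 2.37.
Higher confidence requires a wider interval.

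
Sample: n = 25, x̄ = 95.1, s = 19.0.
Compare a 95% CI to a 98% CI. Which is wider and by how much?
98% CI is wider by 3.25

df = 24
95% CI: t* = 2.064, (87.26, 102.94), width = 2 · t* · s/√n = 15.69
98% CI: t* = 2.492, (85.63, 104.57), width = 2 · t* · s/√n = 18.94

The 98% CI is wider by 18.94 - 15.69 = 3.25.
Higher confidence requires a wider interval.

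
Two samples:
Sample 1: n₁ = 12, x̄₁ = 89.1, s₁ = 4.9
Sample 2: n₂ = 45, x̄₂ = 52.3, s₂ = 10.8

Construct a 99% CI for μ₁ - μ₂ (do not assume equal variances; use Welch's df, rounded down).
(31.01, 42.59)

Difference: x̄₁ - x̄₂ = 36.80
SE = √(s₁²/n₁ + s₂²/n₂) = √(4.9²/12 + 10.8²/45) = 2.1431
df = 40.83 → 40 (Welch–Satterthwaite, rounded down)
t* = 2.704

CI: 36.80 ± 2.704 · 2.1431 = 36.80 ± 5.79 = (31.01, 42.59)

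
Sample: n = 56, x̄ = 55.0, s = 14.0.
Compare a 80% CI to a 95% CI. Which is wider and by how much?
95% CI is wider by 2.65

df = 55
80% CI: t* = 1.297, (52.57, 57.43), width = 2 · t* · s/√n = 4.85
95% CI: t* = 2.004, (51.25, 58.75), width = 2 · t* · s/√n = 7.50

The 95% CI is wider by 7.50 - 4.85 = 2.65.
Higher confidence requires a wider interval.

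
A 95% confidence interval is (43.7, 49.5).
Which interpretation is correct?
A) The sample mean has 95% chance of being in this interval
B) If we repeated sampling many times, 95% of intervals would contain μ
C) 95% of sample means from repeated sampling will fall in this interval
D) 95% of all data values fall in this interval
B

A) Wrong — x̄ is observed and sits in the interval by construction.
B) Correct — this is the frequentist long-run coverage interpretation.
C) Wrong — coverage applies to intervals containing μ, not to future x̄ values.
D) Wrong — a CI is about the parameter μ, not individual data values.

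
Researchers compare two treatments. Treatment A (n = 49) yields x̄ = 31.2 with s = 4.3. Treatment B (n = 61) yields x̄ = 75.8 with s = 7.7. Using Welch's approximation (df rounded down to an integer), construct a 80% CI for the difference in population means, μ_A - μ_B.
(-46.10, -43.10)

Difference: x̄₁ - x̄₂ = -44.60
SE = √(s₁²/n₁ + s₂²/n₂) = √(4.3²/49 + 7.7²/61) = 1.1616
df = 97.30 → 97 (Welch–Satterthwaite, rounded down)
t* = 1.290

CI: -44.60 ± 1.290 · 1.1616 = -44.60 ± 1.50 = (-46.10, -43.10)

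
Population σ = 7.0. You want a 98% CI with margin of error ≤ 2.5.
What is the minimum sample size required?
n ≥ 43

For margin E ≤ 2.5:
n ≥ (z* · σ / E)²
n ≥ (2.326 · 7.0 / 2.5)²
n ≥ 42.42

Minimum n = 43 (rounding up)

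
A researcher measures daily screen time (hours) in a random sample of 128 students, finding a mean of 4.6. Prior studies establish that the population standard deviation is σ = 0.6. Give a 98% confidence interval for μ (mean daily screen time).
(4.48, 4.72)

z-interval (σ known):
z* = 2.326 for 98% confidence

Margin of error = z* · σ/√n = 2.326 · 0.6/√128 = 0.12

CI: (4.6 - 0.12, 4.6 + 0.12) = (4.48, 4.72)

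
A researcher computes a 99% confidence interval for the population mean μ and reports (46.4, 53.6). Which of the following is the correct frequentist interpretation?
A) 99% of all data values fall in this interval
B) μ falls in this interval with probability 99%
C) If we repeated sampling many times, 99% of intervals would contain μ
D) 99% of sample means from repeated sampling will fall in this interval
C

A) Wrong — a CI is about the parameter μ, not individual data values.
B) Wrong — μ is fixed; the randomness lives in the interval, not in μ.
C) Correct — this is the frequentist long-run coverage interpretation.
D) Wrong — coverage applies to intervals containing μ, not to future x̄ values.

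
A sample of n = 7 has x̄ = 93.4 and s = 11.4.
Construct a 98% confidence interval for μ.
(79.86, 106.94)

t-interval (σ unknown):
df = n - 1 = 6
t* = 3.143 for 98% confidence

Margin of error = t* · s/√n = 3.143 · 11.4/√7 = 13.54

CI: (79.86, 106.94)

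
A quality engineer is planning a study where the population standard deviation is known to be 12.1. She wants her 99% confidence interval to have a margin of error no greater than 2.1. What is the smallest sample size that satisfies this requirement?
n ≥ 221

For margin E ≤ 2.1:
n ≥ (z* · σ / E)²
n ≥ (2.576 · 12.1 / 2.1)²
n ≥ 220.30

Minimum n = 221 (rounding up)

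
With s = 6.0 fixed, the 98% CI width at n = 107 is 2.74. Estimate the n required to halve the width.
n ≈ 428

CI width ∝ 1/√n
To reduce width by factor 2, need √n to grow by 2 → need 2² = 4 times as many samples.

Current: n = 107, width = 2.74
New: n = 428, width ≈ 1.35

Width reduced by factor of 2.74/1.35 = 2.03.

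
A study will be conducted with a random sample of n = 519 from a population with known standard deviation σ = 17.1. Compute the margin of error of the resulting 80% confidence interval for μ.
Margin of error = 0.96

Margin of error = z* · σ/√n
= 1.282 · 17.1/√519
= 1.282 · 17.1/22.7816
= 0.96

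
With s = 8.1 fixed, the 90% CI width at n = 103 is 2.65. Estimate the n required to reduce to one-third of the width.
n ≈ 927

CI width ∝ 1/√n
To reduce width by factor 3, need √n to grow by 3 → need 3² = 9 times as many samples.

Current: n = 103, width = 2.65
New: n = 927, width ≈ 0.88

Width reduced by factor of 2.65/0.88 = 3.01.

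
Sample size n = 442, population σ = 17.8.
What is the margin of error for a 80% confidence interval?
Margin of error = 1.09

Margin of error = z* · σ/√n
= 1.282 · 17.8/√442
= 1.282 · 17.8/21.0238
= 1.09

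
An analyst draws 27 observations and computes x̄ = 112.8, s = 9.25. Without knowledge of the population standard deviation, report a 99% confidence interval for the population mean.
(107.85, 117.75)

t-interval (σ unknown):
df = n - 1 = 26
t* = 2.779 for 99% confidence

Margin of error = t* · s/√n = 2.779 · 9.25/√27 = 4.95

CI: (107.85, 117.75)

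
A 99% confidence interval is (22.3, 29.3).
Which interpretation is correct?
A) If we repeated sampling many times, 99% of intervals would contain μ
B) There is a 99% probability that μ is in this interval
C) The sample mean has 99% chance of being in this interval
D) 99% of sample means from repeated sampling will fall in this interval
A

A) Correct — this is the frequentist long-run coverage interpretation.
B) Wrong — μ is fixed; the randomness lives in the interval, not in μ.
C) Wrong — x̄ is observed and sits in the interval by construction.
D) Wrong — coverage applies to intervals containing μ, not to future x̄ values.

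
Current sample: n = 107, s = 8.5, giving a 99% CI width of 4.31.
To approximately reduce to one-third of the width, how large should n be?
n ≈ 963

CI width ∝ 1/√n
To reduce width by factor 3, need √n to grow by 3 → need 3² = 9 times as many samples.

Current: n = 107, width = 4.31
New: n = 963, width ≈ 1.41

Width reduced by factor of 4.31/1.41 = 3.06.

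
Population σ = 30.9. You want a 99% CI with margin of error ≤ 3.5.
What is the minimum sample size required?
n ≥ 518

For margin E ≤ 3.5:
n ≥ (z* · σ / E)²
n ≥ (2.576 · 30.9 / 3.5)²
n ≥ 517.22

Minimum n = 518 (rounding up)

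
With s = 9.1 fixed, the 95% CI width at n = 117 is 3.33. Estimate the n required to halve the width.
n ≈ 468

CI width ∝ 1/√n
To reduce width by factor 2, need √n to grow by 2 → need 2² = 4 times as many samples.

Current: n = 117, width = 3.33
New: n = 468, width ≈ 1.65

Width reduced by factor of 3.33/1.65 = 2.02.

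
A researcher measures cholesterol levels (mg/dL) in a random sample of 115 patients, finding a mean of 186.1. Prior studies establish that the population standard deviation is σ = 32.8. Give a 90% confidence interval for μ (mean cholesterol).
(181.07, 191.13)

z-interval (σ known):
z* = 1.645 for 90% confidence

Margin of error = z* · σ/√n = 1.645 · 32.8/√115 = 5.03

CI: (186.1 - 5.03, 186.1 + 5.03) = (181.07, 191.13)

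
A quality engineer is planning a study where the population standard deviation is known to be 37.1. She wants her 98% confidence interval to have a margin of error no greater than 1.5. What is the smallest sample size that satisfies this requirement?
n ≥ 3310

For margin E ≤ 1.5:
n ≥ (z* · σ / E)²
n ≥ (2.326 · 37.1 / 1.5)²
n ≥ 3309.67

Minimum n = 3310 (rounding up)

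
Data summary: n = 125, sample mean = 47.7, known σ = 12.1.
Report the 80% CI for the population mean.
(46.31, 49.09)

z-interval (σ known):
z* = 1.282 for 80% confidence

Margin of error = z* · σ/√n = 1.282 · 12.1/√125 = 1.39

CI: (47.7 - 1.39, 47.7 + 1.39) = (46.31, 49.09)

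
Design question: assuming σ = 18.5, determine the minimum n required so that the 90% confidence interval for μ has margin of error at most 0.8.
n ≥ 1448

For margin E ≤ 0.8:
n ≥ (z* · σ / E)²
n ≥ (1.645 · 18.5 / 0.8)²
n ≥ 1447.09

Minimum n = 1448 (rounding up)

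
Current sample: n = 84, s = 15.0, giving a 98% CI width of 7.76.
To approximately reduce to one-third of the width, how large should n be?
n ≈ 756

CI width ∝ 1/√n
To reduce width by factor 3, need √n to grow by 3 → need 3² = 9 times as many samples.

Current: n = 84, width = 7.76
New: n = 756, width ≈ 2.54

Width reduced by factor of 7.76/2.54 = 3.06.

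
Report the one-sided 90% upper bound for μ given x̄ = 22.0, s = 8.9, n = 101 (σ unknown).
μ ≤ 23.14

Upper bound (one-sided):
t* = 1.290 (one-sided for 90%)
Upper bound = x̄ + t* · s/√n = 22.0 + 1.290 · 8.9/√101 = 23.14

We are 90% confident that μ ≤ 23.14.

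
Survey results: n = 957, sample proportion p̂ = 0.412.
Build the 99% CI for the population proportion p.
(0.371, 0.453)

Proportion CI:
SE = √(p̂(1-p̂)/n) = √(0.412 · 0.588 / 957) = 0.01591

z* = 2.576
Margin = z* · SE = 2.576 · 0.01591 = 0.0410

CI: 0.412 ± 0.0410 = (0.371, 0.453)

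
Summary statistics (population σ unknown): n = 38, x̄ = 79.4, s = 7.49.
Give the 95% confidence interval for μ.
(76.94, 81.86)

t-interval (σ unknown):
df = n - 1 = 37
t* = 2.026 for 95% confidence

Margin of error = t* · s/√n = 2.026 · 7.49/√38 = 2.46

CI: (76.94, 81.86)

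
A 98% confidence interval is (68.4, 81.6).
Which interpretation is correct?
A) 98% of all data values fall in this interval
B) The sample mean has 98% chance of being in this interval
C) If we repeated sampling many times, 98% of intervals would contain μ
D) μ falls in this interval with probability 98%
C

A) Wrong — a CI is about the parameter μ, not individual data values.
B) Wrong — x̄ is observed and sits in the interval by construction.
C) Correct — this is the frequentist long-run coverage interpretation.
D) Wrong — μ is fixed; the randomness lives in the interval, not in μ.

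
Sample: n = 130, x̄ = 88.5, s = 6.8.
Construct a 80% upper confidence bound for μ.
μ ≤ 89.00

Upper bound (one-sided):
t* = 0.844 (one-sided for 80%)
Upper bound = x̄ + t* · s/√n = 88.5 + 0.844 · 6.8/√130 = 89.00

We are 80% confident that μ ≤ 89.00.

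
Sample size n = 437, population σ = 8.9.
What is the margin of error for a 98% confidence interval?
Margin of error = 0.99

Margin of error = z* · σ/√n
= 2.326 · 8.9/√437
= 2.326 · 8.9/20.9045
= 0.99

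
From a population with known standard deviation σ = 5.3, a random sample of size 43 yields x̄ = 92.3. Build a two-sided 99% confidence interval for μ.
(90.22, 94.38)

z-interval (σ known):
z* = 2.576 for 99% confidence

Margin of error = z* · σ/√n = 2.576 · 5.3/√43 = 2.08

CI: (92.3 - 2.08, 92.3 + 2.08) = (90.22, 94.38)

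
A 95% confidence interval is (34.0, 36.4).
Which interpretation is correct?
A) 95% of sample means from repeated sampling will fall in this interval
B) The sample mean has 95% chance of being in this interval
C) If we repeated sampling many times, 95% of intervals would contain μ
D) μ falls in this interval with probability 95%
C

A) Wrong — coverage applies to intervals containing μ, not to future x̄ values.
B) Wrong — x̄ is observed and sits in the interval by construction.
C) Correct — this is the frequentist long-run coverage interpretation.
D) Wrong — μ is fixed; the randomness lives in the interval, not in μ.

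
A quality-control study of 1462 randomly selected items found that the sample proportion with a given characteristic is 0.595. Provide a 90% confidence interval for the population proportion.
(0.574, 0.616)

Proportion CI:
SE = √(p̂(1-p̂)/n) = √(0.595 · 0.405 / 1462) = 0.01284

z* = 1.645
Margin = z* · SE = 1.645 · 0.01284 = 0.0211

CI: 0.595 ± 0.0211 = (0.574, 0.616)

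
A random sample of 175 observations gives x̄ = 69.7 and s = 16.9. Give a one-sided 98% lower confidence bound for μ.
μ ≥ 67.06

Lower bound (one-sided):
t* = 2.069 (one-sided for 98%)
Lower bound = x̄ - t* · s/√n = 69.7 - 2.069 · 16.9/√175 = 67.06

We are 98% confident that μ ≥ 67.06.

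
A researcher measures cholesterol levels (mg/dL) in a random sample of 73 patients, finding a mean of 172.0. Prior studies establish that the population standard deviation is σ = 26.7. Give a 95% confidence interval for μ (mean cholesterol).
(165.88, 178.12)

z-interval (σ known):
z* = 1.960 for 95% confidence

Margin of error = z* · σ/√n = 1.960 · 26.7/√73 = 6.12

CI: (172.0 - 6.12, 172.0 + 6.12) = (165.88, 178.12)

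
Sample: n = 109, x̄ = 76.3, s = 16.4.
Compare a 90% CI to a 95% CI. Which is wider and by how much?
95% CI is wider by 1.02

df = 108
90% CI: t* = 1.659, (73.69, 78.91), width = 2 · t* · s/√n = 5.21
95% CI: t* = 1.982, (73.19, 79.41), width = 2 · t* · s/√n = 6.23

The 95% CI is wider by 6.23 - 5.21 = 1.02.
Higher confidence requires a wider interval.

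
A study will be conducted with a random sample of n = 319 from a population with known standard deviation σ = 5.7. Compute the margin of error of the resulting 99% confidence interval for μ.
Margin of error = 0.82

Margin of error = z* · σ/√n
= 2.576 · 5.7/√319
= 2.576 · 5.7/17.8606
= 0.82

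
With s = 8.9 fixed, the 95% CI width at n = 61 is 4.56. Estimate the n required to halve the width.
n ≈ 244

CI width ∝ 1/√n
To reduce width by factor 2, need √n to grow by 2 → need 2² = 4 times as many samples.

Current: n = 61, width = 4.56
New: n = 244, width ≈ 2.24

Width reduced by factor of 4.56/2.24 = 2.04.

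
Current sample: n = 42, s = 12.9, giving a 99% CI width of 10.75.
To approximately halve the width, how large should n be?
n ≈ 168

CI width ∝ 1/√n
To reduce width by factor 2, need √n to grow by 2 → need 2² = 4 times as many samples.

Current: n = 42, width = 10.75
New: n = 168, width ≈ 5.19

Width reduced by factor of 10.75/5.19 = 2.07.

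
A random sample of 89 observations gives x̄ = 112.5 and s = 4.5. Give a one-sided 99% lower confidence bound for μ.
μ ≥ 111.37

Lower bound (one-sided):
t* = 2.369 (one-sided for 99%)
Lower bound = x̄ - t* · s/√n = 112.5 - 2.369 · 4.5/√89 = 111.37

We are 99% confident that μ ≥ 111.37.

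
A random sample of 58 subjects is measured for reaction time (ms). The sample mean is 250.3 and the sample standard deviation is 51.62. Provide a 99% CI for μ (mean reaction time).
(232.24, 268.36)

t-interval (σ unknown):
df = n - 1 = 57
t* = 2.665 for 99% confidence

Margin of error = t* · s/√n = 2.665 · 51.62/√58 = 18.06

CI: (232.24, 268.36)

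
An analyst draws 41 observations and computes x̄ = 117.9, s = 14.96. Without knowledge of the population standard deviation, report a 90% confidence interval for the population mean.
(113.97, 121.83)

t-interval (σ unknown):
df = n - 1 = 40
t* = 1.684 for 90% confidence

Margin of error = t* · s/√n = 1.684 · 14.96/√41 = 3.93

CI: (113.97, 121.83)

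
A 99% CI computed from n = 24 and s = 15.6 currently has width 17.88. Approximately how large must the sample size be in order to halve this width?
n ≈ 96

CI width ∝ 1/√n
To reduce width by factor 2, need √n to grow by 2 → need 2² = 4 times as many samples.

Current: n = 24, width = 17.88
New: n = 96, width ≈ 8.37

Width reduced by factor of 17.88/8.37 = 2.14.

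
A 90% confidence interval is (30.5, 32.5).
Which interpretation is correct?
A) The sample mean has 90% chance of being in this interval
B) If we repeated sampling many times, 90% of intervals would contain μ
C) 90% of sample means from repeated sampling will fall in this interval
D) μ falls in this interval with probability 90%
B

A) Wrong — x̄ is observed and sits in the interval by construction.
B) Correct — this is the frequentist long-run coverage interpretation.
C) Wrong — coverage applies to intervals containing μ, not to future x̄ values.
D) Wrong — μ is fixed; the randomness lives in the interval, not in μ.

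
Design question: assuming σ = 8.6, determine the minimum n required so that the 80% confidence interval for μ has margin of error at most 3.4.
n ≥ 11

For margin E ≤ 3.4:
n ≥ (z* · σ / E)²
n ≥ (1.282 · 8.6 / 3.4)²
n ≥ 10.52

Minimum n = 11 (rounding up)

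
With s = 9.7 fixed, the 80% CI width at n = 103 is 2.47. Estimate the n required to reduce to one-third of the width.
n ≈ 927

CI width ∝ 1/√n
To reduce width by factor 3, need √n to grow by 3 → need 3² = 9 times as many samples.

Current: n = 103, width = 2.47
New: n = 927, width ≈ 0.82

Width reduced by factor of 2.47/0.82 = 3.01.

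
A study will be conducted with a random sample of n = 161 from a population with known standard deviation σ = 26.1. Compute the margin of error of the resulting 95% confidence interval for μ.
Margin of error = 4.03

Margin of error = z* · σ/√n
= 1.960 · 26.1/√161
= 1.960 · 26.1/12.6886
= 4.03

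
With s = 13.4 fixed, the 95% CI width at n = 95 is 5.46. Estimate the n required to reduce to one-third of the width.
n ≈ 855

CI width ∝ 1/√n
To reduce width by factor 3, need √n to grow by 3 → need 3² = 9 times as many samples.

Current: n = 95, width = 5.46
New: n = 855, width ≈ 1.80

Width reduced by factor of 5.46/1.80 = 3.03.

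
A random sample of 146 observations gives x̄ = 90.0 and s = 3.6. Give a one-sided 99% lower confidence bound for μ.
μ ≥ 89.30

Lower bound (one-sided):
t* = 2.352 (one-sided for 99%)
Lower bound = x̄ - t* · s/√n = 90.0 - 2.352 · 3.6/√146 = 89.30

We are 99% confident that μ ≥ 89.30.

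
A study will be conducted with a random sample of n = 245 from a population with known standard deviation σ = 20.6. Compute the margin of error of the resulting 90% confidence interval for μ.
Margin of error = 2.16

Margin of error = z* · σ/√n
= 1.645 · 20.6/√245
= 1.645 · 20.6/15.6525
= 2.16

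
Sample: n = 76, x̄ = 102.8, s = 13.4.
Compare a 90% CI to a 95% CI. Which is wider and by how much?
95% CI is wider by 1.00

df = 75
90% CI: t* = 1.665, (100.24, 105.36), width = 2 · t* · s/√n = 5.12
95% CI: t* = 1.992, (99.74, 105.86), width = 2 · t* · s/√n = 6.12

The 95% CI is wider by 6.12 - 5.12 = 1.00.
Higher confidence requires a wider interval.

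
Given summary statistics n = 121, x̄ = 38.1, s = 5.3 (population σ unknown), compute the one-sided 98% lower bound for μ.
μ ≥ 37.10

Lower bound (one-sided):
t* = 2.076 (one-sided for 98%)
Lower bound = x̄ - t* · s/√n = 38.1 - 2.076 · 5.3/√121 = 37.10

We are 98% confident that μ ≥ 37.10.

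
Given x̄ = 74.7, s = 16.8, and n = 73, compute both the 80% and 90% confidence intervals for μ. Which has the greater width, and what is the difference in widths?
90% CI is wider by 1.47

df = 72
80% CI: t* = 1.293, (72.16, 77.24), width = 2 · t* · s/√n = 5.08
90% CI: t* = 1.666, (71.42, 77.98), width = 2 · t* · s/√n = 6.55

The 90% CI is wider by 6.55 - 5.08 = 1.47.
Higher confidence requires a wider interval.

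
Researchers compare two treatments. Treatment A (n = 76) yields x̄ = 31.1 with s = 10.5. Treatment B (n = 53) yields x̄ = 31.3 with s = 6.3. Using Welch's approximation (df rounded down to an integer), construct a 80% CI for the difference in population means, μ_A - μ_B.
(-2.11, 1.71)

Difference: x̄₁ - x̄₂ = -0.20
SE = √(s₁²/n₁ + s₂²/n₂) = √(10.5²/76 + 6.3²/53) = 1.4831
df = 124.55 → 124 (Welch–Satterthwaite, rounded down)
t* = 1.288

CI: -0.20 ± 1.288 · 1.4831 = -0.20 ± 1.91 = (-2.11, 1.71)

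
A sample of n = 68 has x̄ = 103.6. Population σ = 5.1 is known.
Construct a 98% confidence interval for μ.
(102.16, 105.04)

z-interval (σ known):
z* = 2.326 for 98% confidence

Margin of error = z* · σ/√n = 2.326 · 5.1/√68 = 1.44

CI: (103.6 - 1.44, 103.6 + 1.44) = (102.16, 105.04)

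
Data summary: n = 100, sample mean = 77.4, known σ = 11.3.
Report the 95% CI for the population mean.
(75.19, 79.61)

z-interval (σ known):
z* = 1.960 for 95% confidence

Margin of error = z* · σ/√n = 1.960 · 11.3/√100 = 2.21

CI: (77.4 - 2.21, 77.4 + 2.21) = (75.19, 79.61)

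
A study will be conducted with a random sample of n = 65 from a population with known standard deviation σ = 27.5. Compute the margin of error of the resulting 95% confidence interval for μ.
Margin of error = 6.69

Margin of error = z* · σ/√n
= 1.960 · 27.5/√65
= 1.960 · 27.5/8.0623
= 6.69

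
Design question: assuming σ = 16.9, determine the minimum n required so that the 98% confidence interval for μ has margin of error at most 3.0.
n ≥ 172

For margin E ≤ 3.0:
n ≥ (z* · σ / E)²
n ≥ (2.326 · 16.9 / 3.0)²
n ≥ 171.69

Minimum n = 172 (rounding up)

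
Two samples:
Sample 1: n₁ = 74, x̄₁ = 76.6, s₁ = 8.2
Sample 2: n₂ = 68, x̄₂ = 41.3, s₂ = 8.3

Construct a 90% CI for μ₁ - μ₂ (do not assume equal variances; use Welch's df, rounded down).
(33.00, 37.60)

Difference: x̄₁ - x̄₂ = 35.30
SE = √(s₁²/n₁ + s₂²/n₂) = √(8.2²/74 + 8.3²/68) = 1.3863
df = 138.69 → 138 (Welch–Satterthwaite, rounded down)
t* = 1.656

CI: 35.30 ± 1.656 · 1.3863 = 35.30 ± 2.30 = (33.00, 37.60)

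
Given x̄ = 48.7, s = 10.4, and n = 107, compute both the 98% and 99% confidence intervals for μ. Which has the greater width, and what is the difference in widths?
99% CI is wider by 0.52

df = 106
98% CI: t* = 2.362, (46.33, 51.07), width = 2 · t* · s/√n = 4.75
99% CI: t* = 2.623, (46.06, 51.34), width = 2 · t* · s/√n = 5.27

The 99% CI is wider by 5.27 - 4.75 = 0.52.
Higher confidence requires a wider interval.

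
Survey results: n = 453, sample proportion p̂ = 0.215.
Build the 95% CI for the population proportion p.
(0.177, 0.253)

Proportion CI:
SE = √(p̂(1-p̂)/n) = √(0.215 · 0.785 / 453) = 0.01930

z* = 1.960
Margin = z* · SE = 1.960 · 0.01930 = 0.0378

CI: 0.215 ± 0.0378 = (0.177, 0.253)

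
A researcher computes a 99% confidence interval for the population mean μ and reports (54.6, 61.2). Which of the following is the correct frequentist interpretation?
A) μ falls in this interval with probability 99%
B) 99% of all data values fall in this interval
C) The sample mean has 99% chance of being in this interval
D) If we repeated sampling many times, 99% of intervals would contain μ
D

A) Wrong — μ is fixed; the randomness lives in the interval, not in μ.
B) Wrong — a CI is about the parameter μ, not individual data values.
C) Wrong — x̄ is observed and sits in the interval by construction.
D) Correct — this is the frequentist long-run coverage interpretation.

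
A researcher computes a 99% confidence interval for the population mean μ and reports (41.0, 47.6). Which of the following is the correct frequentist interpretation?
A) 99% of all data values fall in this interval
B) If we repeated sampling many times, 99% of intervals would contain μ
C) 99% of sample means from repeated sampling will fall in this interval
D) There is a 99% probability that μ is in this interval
B

A) Wrong — a CI is about the parameter μ, not individual data values.
B) Correct — this is the frequentist long-run coverage interpretation.
C) Wrong — coverage applies to intervals containing μ, not to future x̄ values.
D) Wrong — μ is fixed; the randomness lives in the interval, not in μ.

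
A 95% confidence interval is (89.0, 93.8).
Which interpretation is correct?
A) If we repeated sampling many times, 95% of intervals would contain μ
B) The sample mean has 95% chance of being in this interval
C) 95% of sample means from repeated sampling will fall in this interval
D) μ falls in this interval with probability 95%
A

A) Correct — this is the frequentist long-run coverage interpretation.
B) Wrong — x̄ is observed and sits in the interval by construction.
C) Wrong — coverage applies to intervals containing μ, not to future x̄ values.
D) Wrong — μ is fixed; the randomness lives in the interval, not in μ.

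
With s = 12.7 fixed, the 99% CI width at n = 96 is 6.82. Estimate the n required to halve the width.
n ≈ 384

CI width ∝ 1/√n
To reduce width by factor 2, need √n to grow by 2 → need 2² = 4 times as many samples.

Current: n = 96, width = 6.82
New: n = 384, width ≈ 3.36

Width reduced by factor of 6.82/3.36 = 2.03.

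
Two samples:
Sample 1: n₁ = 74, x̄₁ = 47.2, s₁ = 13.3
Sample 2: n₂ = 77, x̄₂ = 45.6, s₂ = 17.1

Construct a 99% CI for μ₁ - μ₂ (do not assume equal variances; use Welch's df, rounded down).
(-4.90, 8.10)

Difference: x̄₁ - x̄₂ = 1.60
SE = √(s₁²/n₁ + s₂²/n₂) = √(13.3²/74 + 17.1²/77) = 2.4876
df = 142.86 → 142 (Welch–Satterthwaite, rounded down)
t* = 2.611

CI: 1.60 ± 2.611 · 2.4876 = 1.60 ± 6.50 = (-4.90, 8.10)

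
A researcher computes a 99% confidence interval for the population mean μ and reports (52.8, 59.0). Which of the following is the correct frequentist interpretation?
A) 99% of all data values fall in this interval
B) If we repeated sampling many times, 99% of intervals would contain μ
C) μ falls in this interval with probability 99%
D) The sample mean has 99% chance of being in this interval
B

A) Wrong — a CI is about the parameter μ, not individual data values.
B) Correct — this is the frequentist long-run coverage interpretation.
C) Wrong — μ is fixed; the randomness lives in the interval, not in μ.
D) Wrong — x̄ is observed and sits in the interval by construction.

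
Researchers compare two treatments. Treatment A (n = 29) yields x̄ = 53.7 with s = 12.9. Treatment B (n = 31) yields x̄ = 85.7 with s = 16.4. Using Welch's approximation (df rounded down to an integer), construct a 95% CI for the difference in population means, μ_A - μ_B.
(-39.60, -24.40)

Difference: x̄₁ - x̄₂ = -32.00
SE = √(s₁²/n₁ + s₂²/n₂) = √(12.9²/29 + 16.4²/31) = 3.7966
df = 56.38 → 56 (Welch–Satterthwaite, rounded down)
t* = 2.003

CI: -32.00 ± 2.003 · 3.7966 = -32.00 ± 7.60 = (-39.60, -24.40)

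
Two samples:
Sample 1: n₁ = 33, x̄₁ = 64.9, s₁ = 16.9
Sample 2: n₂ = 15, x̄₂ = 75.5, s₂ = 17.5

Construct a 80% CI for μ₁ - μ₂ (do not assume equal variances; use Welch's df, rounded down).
(-17.69, -3.51)

Difference: x̄₁ - x̄₂ = -10.60
SE = √(s₁²/n₁ + s₂²/n₂) = √(16.9²/33 + 17.5²/15) = 5.3918
df = 26.32 → 26 (Welch–Satterthwaite, rounded down)
t* = 1.315

CI: -10.60 ± 1.315 · 5.3918 = -10.60 ± 7.09 = (-17.69, -3.51)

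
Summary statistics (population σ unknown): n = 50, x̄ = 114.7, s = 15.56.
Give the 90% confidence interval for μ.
(111.01, 118.39)

t-interval (σ unknown):
df = n - 1 = 49
t* = 1.677 for 90% confidence

Margin of error = t* · s/√n = 1.677 · 15.56/√50 = 3.69

CI: (111.01, 118.39)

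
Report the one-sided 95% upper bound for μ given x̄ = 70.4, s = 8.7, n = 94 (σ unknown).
μ ≤ 71.89

Upper bound (one-sided):
t* = 1.661 (one-sided for 95%)
Upper bound = x̄ + t* · s/√n = 70.4 + 1.661 · 8.7/√94 = 71.89

We are 95% confident that μ ≤ 71.89.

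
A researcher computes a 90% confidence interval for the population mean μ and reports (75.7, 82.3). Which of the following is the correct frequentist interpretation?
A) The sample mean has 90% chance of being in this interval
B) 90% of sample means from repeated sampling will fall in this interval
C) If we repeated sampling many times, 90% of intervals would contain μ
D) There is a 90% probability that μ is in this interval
C

A) Wrong — x̄ is observed and sits in the interval by construction.
B) Wrong — coverage applies to intervals containing μ, not to future x̄ values.
C) Correct — this is the frequentist long-run coverage interpretation.
D) Wrong — μ is fixed; the randomness lives in the interval, not in μ.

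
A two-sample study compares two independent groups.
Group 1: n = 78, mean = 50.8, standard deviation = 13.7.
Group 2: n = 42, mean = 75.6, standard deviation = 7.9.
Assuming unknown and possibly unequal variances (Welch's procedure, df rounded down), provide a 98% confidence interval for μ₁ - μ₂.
(-29.45, -20.15)

Difference: x̄₁ - x̄₂ = -24.80
SE = √(s₁²/n₁ + s₂²/n₂) = √(13.7²/78 + 7.9²/42) = 1.9729
df = 117.39 → 117 (Welch–Satterthwaite, rounded down)
t* = 2.359

CI: -24.80 ± 2.359 · 1.9729 = -24.80 ± 4.65 = (-29.45, -20.15)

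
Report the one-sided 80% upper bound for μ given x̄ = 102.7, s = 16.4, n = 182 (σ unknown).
μ ≤ 103.73

Upper bound (one-sided):
t* = 0.844 (one-sided for 80%)
Upper bound = x̄ + t* · s/√n = 102.7 + 0.844 · 16.4/√182 = 103.73

We are 80% confident that μ ≤ 103.73.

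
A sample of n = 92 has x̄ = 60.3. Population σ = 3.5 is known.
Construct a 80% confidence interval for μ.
(59.83, 60.77)

z-interval (σ known):
z* = 1.282 for 80% confidence

Margin of error = z* · σ/√n = 1.282 · 3.5/√92 = 0.47

CI: (60.3 - 0.47, 60.3 + 0.47) = (59.83, 60.77)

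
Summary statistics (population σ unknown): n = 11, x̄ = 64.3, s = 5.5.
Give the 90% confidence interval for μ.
(61.30, 67.30)

t-interval (σ unknown):
df = n - 1 = 10
t* = 1.812 for 90% confidence

Margin of error = t* · s/√n = 1.812 · 5.5/√11 = 3.00

CI: (61.30, 67.30)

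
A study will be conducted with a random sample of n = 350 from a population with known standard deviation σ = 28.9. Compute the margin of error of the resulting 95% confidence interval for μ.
Margin of error = 3.03

Margin of error = z* · σ/√n
= 1.960 · 28.9/√350
= 1.960 · 28.9/18.7083
= 3.03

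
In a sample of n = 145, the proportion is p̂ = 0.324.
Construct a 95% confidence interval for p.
(0.248, 0.400)

Proportion CI:
SE = √(p̂(1-p̂)/n) = √(0.324 · 0.676 / 145) = 0.03887

z* = 1.960
Margin = z* · SE = 1.960 · 0.03887 = 0.0762

CI: 0.324 ± 0.0762 = (0.248, 0.400)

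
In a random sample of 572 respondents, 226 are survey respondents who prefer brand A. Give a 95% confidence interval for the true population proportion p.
(0.355, 0.435)

Proportion CI:
p̂ = 226/572 = 0.39510
SE = √(p̂(1-p̂)/n) = √(0.39510 · 0.60490 / 572) = 0.02044

z* = 1.960
Margin = z* · SE = 1.960 · 0.02044 = 0.0401

CI: 0.39510 ± 0.0401 = (0.355, 0.435)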